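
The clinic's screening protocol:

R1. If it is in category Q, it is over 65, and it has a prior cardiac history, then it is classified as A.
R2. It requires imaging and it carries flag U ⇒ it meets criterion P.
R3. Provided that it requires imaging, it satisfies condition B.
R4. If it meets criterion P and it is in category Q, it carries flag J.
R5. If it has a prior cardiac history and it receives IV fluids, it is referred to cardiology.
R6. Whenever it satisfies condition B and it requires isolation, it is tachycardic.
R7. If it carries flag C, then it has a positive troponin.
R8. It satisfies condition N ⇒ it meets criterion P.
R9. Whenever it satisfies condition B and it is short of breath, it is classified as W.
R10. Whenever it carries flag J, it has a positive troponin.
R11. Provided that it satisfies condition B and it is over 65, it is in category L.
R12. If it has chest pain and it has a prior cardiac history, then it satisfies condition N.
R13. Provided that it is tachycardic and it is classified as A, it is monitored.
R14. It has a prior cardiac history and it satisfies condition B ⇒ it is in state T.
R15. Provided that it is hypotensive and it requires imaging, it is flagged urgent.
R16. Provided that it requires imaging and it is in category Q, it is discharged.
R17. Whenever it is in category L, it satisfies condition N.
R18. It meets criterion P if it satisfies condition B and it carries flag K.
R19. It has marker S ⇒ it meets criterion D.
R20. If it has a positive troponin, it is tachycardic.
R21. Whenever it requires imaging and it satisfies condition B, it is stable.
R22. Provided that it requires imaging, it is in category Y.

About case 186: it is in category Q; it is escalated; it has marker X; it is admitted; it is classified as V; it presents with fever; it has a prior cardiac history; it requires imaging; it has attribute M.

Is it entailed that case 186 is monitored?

No

Forward chaining from the given facts derives: satisfies condition B, is in state T, is discharged, is stable, is in category Y.
The only rule concluding "it is monitored" is R13, which needs "it is tachycardic"; that is never established.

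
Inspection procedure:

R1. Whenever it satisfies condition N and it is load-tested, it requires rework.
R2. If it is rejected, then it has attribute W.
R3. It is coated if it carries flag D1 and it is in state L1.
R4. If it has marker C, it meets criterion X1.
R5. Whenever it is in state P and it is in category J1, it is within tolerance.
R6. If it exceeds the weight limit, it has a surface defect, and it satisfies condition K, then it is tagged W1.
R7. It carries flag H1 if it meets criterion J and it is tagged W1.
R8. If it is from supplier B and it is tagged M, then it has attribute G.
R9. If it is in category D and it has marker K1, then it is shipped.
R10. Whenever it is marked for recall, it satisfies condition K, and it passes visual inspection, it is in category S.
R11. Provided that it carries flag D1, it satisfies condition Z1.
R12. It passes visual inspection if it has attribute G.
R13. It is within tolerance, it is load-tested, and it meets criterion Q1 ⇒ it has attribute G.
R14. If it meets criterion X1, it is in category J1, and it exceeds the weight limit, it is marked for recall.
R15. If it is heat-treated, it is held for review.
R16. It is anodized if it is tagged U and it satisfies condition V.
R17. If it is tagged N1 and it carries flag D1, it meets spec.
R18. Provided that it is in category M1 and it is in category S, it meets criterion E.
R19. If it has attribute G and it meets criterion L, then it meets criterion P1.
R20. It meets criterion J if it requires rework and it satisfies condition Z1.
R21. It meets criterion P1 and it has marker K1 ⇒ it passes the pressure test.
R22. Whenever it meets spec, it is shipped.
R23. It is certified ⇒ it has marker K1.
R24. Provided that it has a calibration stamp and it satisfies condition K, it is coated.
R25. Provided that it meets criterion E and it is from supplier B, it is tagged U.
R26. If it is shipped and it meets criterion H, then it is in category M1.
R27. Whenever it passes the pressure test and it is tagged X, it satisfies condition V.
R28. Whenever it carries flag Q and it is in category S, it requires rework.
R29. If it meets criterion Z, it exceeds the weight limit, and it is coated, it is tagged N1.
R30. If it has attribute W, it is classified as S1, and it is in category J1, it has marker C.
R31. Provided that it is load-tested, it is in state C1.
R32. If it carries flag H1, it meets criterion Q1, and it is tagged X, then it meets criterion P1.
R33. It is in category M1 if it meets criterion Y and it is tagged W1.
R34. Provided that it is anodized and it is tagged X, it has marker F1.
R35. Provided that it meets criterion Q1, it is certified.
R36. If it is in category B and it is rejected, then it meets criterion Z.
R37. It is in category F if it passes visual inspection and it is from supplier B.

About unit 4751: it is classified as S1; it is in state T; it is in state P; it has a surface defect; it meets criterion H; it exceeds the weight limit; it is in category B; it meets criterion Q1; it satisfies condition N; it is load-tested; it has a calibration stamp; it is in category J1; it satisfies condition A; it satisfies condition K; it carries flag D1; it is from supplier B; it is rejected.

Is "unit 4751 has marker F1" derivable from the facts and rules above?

No

Forward chaining from the given facts derives: requires rework, has attribute W, is within tolerance, is tagged W1, satisfies condition Z1, has attribute G, meets criterion J, is coated, has marker C, is in state C1, is certified, meets criterion Z, meets criterion X1, carries flag H1, passes visual inspection, is marked for recall, has marker K1, is tagged N1, is in category F, is in category S, meets spec, is shipped, is in category M1, meets criterion E, is tagged U.
The only rule concluding "it has marker F1" is R34, which needs "it is anodized"; that is never established.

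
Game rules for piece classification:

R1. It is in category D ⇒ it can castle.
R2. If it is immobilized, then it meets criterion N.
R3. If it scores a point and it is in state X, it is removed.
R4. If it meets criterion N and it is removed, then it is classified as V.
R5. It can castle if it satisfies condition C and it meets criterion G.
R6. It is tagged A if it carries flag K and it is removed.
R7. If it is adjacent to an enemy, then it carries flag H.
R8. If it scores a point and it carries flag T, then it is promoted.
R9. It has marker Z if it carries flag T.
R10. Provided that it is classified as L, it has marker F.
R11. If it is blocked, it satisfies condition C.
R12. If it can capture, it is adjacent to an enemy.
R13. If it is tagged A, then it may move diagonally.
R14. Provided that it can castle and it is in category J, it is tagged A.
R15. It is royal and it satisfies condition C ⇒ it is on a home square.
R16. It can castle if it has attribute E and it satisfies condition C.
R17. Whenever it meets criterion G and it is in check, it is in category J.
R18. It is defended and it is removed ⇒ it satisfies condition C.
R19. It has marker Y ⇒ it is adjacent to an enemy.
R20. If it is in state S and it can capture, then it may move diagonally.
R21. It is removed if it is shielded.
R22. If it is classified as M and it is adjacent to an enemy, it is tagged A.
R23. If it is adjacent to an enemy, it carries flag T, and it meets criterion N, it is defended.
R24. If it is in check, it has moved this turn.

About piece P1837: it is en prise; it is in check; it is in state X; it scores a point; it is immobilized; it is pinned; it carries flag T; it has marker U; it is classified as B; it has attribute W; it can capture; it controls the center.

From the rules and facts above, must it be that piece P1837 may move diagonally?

Forward chaining from the given facts derives: meets criterion N, is removed, is classified as V, is promoted, has marker Z, is adjacent to an enemy, is defended, has moved this turn, carries flag H, satisfies condition C.
Rules concluding "it may move diagonally": R13 needs "it is tagged A"; R20 needs "it is in state S" — none of these are established.

No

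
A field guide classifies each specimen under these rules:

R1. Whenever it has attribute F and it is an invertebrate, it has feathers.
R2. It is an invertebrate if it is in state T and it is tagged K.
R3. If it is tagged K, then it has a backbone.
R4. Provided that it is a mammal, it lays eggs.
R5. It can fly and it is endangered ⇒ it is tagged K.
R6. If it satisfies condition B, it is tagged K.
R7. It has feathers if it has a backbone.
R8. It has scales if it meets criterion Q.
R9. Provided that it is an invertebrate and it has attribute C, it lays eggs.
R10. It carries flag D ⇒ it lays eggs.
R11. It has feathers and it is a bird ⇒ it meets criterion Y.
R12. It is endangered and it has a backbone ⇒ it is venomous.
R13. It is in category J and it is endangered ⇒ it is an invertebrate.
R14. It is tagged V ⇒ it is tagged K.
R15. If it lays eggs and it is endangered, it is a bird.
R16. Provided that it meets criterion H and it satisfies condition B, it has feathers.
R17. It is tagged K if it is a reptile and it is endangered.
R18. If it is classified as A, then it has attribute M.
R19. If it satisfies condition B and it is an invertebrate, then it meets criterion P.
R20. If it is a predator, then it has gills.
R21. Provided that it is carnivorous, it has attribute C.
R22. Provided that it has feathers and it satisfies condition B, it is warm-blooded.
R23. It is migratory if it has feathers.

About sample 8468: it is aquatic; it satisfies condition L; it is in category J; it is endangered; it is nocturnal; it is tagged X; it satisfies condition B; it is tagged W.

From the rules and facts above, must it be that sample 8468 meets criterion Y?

Forward chaining from the given facts derives: is tagged K, is an invertebrate, meets criterion P, has a backbone, has feathers, is venomous, is warm-blooded, is migratory.
The only rule concluding "it meets criterion Y" is R11, which needs "it is a bird"; that is never established.

No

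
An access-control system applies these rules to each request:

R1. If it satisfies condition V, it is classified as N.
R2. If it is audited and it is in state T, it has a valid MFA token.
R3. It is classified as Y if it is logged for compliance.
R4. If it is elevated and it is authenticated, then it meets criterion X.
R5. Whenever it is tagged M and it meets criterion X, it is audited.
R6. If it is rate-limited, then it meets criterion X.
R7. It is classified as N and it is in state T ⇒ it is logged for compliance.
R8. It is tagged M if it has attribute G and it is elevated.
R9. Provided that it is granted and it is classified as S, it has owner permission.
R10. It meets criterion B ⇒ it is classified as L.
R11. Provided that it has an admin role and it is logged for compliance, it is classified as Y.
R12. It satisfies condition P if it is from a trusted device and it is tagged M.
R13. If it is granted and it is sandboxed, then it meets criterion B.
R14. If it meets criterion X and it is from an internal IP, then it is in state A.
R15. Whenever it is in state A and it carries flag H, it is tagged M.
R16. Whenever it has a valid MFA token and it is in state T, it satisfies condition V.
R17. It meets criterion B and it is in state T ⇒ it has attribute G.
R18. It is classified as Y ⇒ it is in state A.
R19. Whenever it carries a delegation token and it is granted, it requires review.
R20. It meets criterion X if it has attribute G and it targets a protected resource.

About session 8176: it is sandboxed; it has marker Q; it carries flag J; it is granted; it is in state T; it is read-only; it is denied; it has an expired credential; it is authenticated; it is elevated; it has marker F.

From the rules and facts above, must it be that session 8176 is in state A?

Yes

By R4 (it is elevated, it is authenticated): it meets criterion X.
By R13 (it is granted, it is sandboxed): it meets criterion B.
By R17 (it meets criterion B, it is in state T): it has attribute G.
By R8 (it has attribute G, it is elevated): it is tagged M.
By R5 (it is tagged M, it meets criterion X): it is audited.
By R2 (it is audited, it is in state T): it has a valid MFA token.
By R16 (it has a valid MFA token, it is in state T): it satisfies condition V.
By R1 (it satisfies condition V): it is classified as N.
By R7 (it is classified as N, it is in state T): it is logged for compliance.
By R3 (it is logged for compliance): it is classified as Y.
By R18 (it is classified as Y): it is in state A.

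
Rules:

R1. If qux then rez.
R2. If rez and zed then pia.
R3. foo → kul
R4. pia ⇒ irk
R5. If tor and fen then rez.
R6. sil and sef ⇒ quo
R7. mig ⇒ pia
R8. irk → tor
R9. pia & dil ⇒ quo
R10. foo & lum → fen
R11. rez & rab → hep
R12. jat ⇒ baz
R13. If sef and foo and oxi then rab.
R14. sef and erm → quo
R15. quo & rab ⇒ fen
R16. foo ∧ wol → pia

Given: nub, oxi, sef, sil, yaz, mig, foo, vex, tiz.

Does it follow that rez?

Yes

quo  (by R6: sil, sef)
pia  (by R7: mig)
rab  (by R13: sef, foo, oxi)
fen  (by R15: quo, rab)
irk  (by R4: pia)
tor  (by R8: irk)
rez  (by R5: tor, fen)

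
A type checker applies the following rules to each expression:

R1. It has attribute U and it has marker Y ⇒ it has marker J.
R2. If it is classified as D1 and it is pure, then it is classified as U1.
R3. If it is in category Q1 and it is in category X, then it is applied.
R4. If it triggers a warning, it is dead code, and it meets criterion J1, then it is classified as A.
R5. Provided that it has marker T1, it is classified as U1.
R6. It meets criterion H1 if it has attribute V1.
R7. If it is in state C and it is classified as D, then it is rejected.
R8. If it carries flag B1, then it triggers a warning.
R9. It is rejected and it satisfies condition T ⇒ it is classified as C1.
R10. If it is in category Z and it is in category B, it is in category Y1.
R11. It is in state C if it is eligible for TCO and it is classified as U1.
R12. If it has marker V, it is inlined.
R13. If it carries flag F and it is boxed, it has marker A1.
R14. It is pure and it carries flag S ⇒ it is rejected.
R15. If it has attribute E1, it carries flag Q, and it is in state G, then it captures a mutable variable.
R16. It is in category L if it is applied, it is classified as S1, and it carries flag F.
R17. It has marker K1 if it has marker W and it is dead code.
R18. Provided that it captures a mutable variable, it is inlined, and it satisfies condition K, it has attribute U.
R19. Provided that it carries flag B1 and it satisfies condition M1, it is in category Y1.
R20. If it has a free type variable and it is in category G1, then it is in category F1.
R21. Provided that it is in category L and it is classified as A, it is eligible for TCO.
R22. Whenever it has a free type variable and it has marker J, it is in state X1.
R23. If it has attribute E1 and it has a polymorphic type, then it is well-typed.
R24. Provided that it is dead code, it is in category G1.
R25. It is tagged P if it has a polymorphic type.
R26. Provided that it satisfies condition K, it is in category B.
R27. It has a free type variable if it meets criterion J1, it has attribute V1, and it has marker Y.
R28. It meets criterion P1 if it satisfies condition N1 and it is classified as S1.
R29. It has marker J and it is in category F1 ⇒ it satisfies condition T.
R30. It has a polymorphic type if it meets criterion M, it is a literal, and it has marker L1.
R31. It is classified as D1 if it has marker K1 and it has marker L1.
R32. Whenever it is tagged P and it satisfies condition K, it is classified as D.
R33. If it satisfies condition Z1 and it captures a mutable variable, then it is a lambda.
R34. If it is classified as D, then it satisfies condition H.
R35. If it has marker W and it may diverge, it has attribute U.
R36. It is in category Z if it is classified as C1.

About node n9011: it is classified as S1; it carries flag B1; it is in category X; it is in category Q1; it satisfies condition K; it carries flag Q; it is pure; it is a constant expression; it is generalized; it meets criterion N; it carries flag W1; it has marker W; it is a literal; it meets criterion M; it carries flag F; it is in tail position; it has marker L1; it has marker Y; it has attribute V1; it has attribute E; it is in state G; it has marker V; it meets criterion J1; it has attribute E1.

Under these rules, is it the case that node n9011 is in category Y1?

No

Forward chaining from the given facts derives: is applied, meets criterion H1, triggers a warning, is inlined, captures a mutable variable, is in category L, has attribute U, is in category B, has a free type variable, has a polymorphic type, has marker J, is in state X1, is well-typed, is tagged P, is classified as D, satisfies condition H.
Rules concluding "it is in category Y1": R10 needs "it is in category Z"; R19 needs "it satisfies condition M1" — none of these are established.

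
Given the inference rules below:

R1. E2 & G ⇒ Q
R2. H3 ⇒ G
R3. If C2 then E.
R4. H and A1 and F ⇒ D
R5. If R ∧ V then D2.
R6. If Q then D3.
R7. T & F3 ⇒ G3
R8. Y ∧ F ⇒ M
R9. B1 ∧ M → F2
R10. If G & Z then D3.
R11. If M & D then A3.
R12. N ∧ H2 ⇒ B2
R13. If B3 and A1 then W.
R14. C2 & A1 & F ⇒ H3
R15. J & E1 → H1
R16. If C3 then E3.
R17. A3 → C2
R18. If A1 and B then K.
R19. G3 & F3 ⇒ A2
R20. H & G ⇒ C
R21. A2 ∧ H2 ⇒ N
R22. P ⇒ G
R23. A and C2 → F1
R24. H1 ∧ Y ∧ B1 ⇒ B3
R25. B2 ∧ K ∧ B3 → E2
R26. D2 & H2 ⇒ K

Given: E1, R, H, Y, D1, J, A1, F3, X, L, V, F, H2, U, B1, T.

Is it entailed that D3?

D  (by R4: H, A1, F)
D2  (by R5: R, V)
G3  (by R7: T, F3)
M  (by R8: Y, F)
A3  (by R11: M, D)
H1  (by R15: J, E1)
C2  (by R17: A3)
A2  (by R19: G3, F3)
N  (by R21: A2, H2)
B3  (by R24: H1, Y, B1)
K  (by R26: D2, H2)
B2  (by R12: N, H2)
H3  (by R14: C2, A1, F)
E2  (by R25: B2, K, B3)
G  (by R2: H3)
Q  (by R1: E2, G)
D3  (by R6: Q)

Yes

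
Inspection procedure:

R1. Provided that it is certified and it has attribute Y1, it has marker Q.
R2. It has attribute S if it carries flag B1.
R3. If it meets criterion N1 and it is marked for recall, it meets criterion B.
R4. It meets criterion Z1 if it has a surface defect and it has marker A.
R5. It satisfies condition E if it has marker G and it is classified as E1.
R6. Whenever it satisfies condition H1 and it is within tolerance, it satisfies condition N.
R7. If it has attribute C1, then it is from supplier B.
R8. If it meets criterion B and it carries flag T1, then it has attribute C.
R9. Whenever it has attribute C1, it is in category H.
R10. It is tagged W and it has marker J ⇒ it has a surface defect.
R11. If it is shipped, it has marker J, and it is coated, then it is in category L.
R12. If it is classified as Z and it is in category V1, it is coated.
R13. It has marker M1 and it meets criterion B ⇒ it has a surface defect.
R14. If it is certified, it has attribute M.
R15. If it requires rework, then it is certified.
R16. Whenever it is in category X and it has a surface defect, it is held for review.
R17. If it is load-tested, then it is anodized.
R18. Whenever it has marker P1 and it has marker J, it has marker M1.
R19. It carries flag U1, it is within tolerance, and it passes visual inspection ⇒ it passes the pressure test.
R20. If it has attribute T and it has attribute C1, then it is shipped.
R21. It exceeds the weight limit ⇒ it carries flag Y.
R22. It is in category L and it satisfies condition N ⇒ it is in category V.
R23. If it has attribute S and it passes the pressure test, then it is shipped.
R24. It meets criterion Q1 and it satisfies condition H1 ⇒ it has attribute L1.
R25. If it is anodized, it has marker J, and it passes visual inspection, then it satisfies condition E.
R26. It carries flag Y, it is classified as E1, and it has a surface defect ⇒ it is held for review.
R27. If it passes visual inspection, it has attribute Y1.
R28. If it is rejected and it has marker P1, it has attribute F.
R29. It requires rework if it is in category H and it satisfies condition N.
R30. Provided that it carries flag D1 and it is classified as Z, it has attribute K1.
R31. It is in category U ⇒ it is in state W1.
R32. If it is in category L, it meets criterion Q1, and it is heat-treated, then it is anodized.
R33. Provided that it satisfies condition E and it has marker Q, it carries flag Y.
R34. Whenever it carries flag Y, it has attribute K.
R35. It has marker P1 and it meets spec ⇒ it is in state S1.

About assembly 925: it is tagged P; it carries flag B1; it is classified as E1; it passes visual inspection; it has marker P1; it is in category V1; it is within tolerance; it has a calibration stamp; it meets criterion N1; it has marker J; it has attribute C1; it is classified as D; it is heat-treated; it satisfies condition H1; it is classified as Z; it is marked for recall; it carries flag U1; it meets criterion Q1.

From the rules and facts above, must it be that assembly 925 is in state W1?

Forward chaining from the given facts derives: has attribute S, meets criterion B, satisfies condition N, is from supplier B, is in category H, is coated, has marker M1, passes the pressure test, is shipped, has attribute L1, has attribute Y1, requires rework, is in category L, has a surface defect, is certified, is in category V, is anodized, has marker Q, has attribute M, satisfies condition E, carries flag Y, has attribute K, is held for review.
The only rule concluding "it is in state W1" is R31, which needs "it is in category U"; that is never established.

No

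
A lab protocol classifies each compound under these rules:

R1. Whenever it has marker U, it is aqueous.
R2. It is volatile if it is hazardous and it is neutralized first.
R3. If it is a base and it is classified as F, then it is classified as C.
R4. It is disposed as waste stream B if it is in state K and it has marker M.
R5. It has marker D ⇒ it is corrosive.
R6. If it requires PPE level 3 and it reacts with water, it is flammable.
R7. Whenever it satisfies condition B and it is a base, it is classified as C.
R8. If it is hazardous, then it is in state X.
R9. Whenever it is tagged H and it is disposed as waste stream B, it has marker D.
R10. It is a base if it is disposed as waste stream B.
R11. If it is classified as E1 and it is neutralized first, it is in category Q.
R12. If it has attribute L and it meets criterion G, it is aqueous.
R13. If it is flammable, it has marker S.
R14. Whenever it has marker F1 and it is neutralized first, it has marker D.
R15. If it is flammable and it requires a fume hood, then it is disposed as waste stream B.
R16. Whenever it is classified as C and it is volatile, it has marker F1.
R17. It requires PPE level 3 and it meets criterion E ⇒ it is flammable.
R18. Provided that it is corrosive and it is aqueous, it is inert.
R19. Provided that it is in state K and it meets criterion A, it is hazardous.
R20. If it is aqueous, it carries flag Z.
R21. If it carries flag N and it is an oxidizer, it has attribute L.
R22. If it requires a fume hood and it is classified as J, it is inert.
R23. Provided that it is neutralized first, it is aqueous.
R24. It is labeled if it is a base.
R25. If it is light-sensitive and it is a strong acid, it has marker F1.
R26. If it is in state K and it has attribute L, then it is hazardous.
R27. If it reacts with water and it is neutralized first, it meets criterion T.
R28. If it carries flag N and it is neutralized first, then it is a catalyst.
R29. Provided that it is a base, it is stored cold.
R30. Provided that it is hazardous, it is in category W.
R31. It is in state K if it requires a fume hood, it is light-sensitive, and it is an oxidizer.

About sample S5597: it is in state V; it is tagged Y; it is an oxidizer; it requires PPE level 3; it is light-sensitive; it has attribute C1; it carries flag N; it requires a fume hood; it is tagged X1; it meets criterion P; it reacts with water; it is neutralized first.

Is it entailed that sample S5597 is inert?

No

Forward chaining from the given facts derives: is flammable, has marker S, is disposed as waste stream B, has attribute L, is aqueous, meets criterion T, is a catalyst, is in state K, is a base, carries flag Z, is labeled, is hazardous, is stored cold, is in category W, is volatile, is in state X.
Rules concluding "it is inert": R18 needs "it is corrosive"; R22 needs "it is classified as J" — none of these are established.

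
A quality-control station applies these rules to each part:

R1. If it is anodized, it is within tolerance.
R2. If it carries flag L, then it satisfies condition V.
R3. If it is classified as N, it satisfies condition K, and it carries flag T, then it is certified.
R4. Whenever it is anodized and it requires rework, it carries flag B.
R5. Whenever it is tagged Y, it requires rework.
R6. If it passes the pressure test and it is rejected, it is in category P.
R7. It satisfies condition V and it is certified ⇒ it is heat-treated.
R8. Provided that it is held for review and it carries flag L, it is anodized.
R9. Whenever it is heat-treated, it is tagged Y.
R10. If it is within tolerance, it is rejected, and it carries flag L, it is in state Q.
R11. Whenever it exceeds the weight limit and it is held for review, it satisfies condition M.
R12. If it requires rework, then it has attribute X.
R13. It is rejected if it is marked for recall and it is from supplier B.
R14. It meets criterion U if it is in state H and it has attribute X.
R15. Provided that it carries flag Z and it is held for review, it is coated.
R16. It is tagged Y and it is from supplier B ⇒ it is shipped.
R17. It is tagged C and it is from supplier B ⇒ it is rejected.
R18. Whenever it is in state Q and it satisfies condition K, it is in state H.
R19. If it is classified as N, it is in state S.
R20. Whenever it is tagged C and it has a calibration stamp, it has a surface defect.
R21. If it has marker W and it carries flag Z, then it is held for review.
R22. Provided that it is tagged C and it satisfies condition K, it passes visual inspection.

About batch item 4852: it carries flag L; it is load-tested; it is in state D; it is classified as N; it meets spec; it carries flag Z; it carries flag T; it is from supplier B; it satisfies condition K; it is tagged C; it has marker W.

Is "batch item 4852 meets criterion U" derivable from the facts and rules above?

By R2 (it carries flag L): it satisfies condition V.
By R3 (it is classified as N, it satisfies condition K, it carries flag T): it is certified.
By R7 (it satisfies condition V, it is certified): it is heat-treated.
By R9 (it is heat-treated): it is tagged Y.
By R17 (it is tagged C, it is from supplier B): it is rejected.
By R21 (it has marker W, it carries flag Z): it is held for review.
By R5 (it is tagged Y): it requires rework.
By R8 (it is held for review, it carries flag L): it is anodized.
By R12 (it requires rework): it has attribute X.
By R1 (it is anodized): it is within tolerance.
By R10 (it is within tolerance, it is rejected, it carries flag L): it is in state Q.
By R18 (it is in state Q, it satisfies condition K): it is in state H.
By R14 (it is in state H, it has attribute X): it meets criterion U.

Yes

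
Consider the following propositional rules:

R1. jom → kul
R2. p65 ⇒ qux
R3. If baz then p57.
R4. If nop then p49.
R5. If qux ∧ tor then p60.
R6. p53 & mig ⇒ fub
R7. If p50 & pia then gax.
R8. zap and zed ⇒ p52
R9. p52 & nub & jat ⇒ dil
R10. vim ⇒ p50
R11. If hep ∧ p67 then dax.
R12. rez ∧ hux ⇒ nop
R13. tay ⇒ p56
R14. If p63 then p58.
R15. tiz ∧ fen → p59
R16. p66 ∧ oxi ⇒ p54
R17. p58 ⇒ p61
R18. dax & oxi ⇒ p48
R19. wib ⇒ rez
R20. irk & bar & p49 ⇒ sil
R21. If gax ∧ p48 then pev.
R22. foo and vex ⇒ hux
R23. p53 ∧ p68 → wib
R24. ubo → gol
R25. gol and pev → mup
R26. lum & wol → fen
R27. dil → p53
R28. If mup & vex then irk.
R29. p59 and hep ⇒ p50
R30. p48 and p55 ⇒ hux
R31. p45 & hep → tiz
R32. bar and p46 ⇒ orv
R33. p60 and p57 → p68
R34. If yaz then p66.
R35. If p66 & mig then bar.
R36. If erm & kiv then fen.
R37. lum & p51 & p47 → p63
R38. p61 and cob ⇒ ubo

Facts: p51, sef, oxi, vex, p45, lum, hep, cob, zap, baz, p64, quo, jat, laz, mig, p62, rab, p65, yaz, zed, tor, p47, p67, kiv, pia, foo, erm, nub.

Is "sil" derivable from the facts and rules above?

Yes

qux  (by R2: p65)
p57  (by R3: baz)
p60  (by R5: qux, tor)
p52  (by R8: zap, zed)
dil  (by R9: p52, nub, jat)
dax  (by R11: hep, p67)
p48  (by R18: dax, oxi)
hux  (by R22: foo, vex)
p53  (by R27: dil)
tiz  (by R31: p45, hep)
p68  (by R33: p60, p57)
p66  (by R34: yaz)
bar  (by R35: p66, mig)
fen  (by R36: erm, kiv)
p63  (by R37: lum, p51, p47)
p58  (by R14: p63)
p59  (by R15: tiz, fen)
p61  (by R17: p58)
wib  (by R23: p53, p68)
p50  (by R29: p59, hep)
ubo  (by R38: p61, cob)
gax  (by R7: p50, pia)
rez  (by R19: wib)
pev  (by R21: gax, p48)
gol  (by R24: ubo)
mup  (by R25: gol, pev)
irk  (by R28: mup, vex)
nop  (by R12: rez, hux)
p49  (by R4: nop)
sil  (by R20: irk, bar, p49)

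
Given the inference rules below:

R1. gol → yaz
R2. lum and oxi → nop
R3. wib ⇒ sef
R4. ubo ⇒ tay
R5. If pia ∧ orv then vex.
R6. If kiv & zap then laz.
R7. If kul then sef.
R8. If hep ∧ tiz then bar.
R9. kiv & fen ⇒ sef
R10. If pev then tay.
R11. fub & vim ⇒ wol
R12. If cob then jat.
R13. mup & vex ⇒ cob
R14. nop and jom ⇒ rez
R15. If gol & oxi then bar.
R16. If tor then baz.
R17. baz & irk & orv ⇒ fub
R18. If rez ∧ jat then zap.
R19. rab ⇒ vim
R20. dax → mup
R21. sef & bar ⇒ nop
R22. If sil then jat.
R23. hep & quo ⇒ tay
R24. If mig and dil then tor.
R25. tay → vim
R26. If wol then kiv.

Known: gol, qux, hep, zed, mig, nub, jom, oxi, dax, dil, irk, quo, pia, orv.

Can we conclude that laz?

Forward chaining from the given facts derives: yaz, vex, bar, mup, tay, tor, vim, cob, baz, fub, wol, jat, kiv.
The only rule concluding laz is R6, which needs zap; that is never established.

No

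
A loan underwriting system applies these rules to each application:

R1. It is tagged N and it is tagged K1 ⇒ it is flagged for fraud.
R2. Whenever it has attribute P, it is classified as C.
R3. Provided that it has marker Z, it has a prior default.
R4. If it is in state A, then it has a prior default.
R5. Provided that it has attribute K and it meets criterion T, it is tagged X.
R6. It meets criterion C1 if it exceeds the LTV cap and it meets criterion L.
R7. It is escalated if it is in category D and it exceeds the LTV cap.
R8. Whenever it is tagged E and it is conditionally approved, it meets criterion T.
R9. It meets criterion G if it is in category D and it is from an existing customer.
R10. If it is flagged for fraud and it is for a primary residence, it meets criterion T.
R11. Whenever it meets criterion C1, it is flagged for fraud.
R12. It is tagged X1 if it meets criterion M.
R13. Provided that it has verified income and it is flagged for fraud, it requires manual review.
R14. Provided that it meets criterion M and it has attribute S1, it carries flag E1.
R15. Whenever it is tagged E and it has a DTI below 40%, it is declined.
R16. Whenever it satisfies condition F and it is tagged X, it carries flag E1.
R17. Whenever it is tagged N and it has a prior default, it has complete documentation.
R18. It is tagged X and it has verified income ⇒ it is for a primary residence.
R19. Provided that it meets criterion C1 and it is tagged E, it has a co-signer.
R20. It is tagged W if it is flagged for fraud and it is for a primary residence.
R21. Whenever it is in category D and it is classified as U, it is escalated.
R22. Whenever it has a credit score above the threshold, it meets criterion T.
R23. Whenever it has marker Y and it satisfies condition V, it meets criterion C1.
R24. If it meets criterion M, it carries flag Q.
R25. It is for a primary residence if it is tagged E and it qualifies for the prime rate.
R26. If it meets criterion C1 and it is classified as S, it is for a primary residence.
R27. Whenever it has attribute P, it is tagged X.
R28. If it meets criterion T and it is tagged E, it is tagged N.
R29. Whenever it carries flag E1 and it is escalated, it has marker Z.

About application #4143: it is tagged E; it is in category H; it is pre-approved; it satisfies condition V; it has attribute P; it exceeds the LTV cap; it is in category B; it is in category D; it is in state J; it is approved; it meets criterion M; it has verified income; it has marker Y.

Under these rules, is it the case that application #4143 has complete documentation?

Forward chaining from the given facts derives: is classified as C, is escalated, is tagged X1, meets criterion C1, carries flag Q, is tagged X, is flagged for fraud, requires manual review, is for a primary residence, has a co-signer, is tagged W, meets criterion T, is tagged N.
The only rule concluding "it has complete documentation" is R17, which needs "it has a prior default"; that is never established.

No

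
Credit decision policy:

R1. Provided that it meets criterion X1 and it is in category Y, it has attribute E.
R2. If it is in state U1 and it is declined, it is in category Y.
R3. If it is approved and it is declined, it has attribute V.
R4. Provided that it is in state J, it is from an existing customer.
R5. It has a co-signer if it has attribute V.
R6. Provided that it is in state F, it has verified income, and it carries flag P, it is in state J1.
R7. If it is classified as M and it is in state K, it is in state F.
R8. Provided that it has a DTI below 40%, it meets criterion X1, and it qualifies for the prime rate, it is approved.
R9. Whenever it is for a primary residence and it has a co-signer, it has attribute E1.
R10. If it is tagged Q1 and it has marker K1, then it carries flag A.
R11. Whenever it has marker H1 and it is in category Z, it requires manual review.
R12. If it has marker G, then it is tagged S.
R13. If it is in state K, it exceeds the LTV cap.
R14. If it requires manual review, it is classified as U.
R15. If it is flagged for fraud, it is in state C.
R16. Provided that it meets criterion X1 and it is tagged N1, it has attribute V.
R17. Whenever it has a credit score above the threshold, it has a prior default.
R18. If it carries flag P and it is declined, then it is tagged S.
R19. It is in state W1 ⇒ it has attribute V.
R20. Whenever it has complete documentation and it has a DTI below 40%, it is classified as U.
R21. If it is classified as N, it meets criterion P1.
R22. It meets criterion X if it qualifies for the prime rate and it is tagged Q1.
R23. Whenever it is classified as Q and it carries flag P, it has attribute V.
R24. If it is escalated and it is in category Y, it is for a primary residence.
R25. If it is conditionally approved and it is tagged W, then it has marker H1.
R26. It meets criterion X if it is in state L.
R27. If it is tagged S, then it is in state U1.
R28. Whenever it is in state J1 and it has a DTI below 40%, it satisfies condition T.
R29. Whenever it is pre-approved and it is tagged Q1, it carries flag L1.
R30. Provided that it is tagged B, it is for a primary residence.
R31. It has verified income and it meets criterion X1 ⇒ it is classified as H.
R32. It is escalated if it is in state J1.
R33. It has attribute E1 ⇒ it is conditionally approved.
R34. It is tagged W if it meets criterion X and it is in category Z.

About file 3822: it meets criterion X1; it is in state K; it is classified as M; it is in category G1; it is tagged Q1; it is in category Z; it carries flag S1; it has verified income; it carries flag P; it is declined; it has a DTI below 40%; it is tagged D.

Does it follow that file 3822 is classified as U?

No

Forward chaining from the given facts derives: is in state F, exceeds the LTV cap, is tagged S, is in state U1, is classified as H, is in category Y, is in state J1, satisfies condition T, is escalated, has attribute E, is for a primary residence.
Rules concluding "it is classified as U": R14 needs "it requires manual review"; R20 needs "it has complete documentation" — none of these are established.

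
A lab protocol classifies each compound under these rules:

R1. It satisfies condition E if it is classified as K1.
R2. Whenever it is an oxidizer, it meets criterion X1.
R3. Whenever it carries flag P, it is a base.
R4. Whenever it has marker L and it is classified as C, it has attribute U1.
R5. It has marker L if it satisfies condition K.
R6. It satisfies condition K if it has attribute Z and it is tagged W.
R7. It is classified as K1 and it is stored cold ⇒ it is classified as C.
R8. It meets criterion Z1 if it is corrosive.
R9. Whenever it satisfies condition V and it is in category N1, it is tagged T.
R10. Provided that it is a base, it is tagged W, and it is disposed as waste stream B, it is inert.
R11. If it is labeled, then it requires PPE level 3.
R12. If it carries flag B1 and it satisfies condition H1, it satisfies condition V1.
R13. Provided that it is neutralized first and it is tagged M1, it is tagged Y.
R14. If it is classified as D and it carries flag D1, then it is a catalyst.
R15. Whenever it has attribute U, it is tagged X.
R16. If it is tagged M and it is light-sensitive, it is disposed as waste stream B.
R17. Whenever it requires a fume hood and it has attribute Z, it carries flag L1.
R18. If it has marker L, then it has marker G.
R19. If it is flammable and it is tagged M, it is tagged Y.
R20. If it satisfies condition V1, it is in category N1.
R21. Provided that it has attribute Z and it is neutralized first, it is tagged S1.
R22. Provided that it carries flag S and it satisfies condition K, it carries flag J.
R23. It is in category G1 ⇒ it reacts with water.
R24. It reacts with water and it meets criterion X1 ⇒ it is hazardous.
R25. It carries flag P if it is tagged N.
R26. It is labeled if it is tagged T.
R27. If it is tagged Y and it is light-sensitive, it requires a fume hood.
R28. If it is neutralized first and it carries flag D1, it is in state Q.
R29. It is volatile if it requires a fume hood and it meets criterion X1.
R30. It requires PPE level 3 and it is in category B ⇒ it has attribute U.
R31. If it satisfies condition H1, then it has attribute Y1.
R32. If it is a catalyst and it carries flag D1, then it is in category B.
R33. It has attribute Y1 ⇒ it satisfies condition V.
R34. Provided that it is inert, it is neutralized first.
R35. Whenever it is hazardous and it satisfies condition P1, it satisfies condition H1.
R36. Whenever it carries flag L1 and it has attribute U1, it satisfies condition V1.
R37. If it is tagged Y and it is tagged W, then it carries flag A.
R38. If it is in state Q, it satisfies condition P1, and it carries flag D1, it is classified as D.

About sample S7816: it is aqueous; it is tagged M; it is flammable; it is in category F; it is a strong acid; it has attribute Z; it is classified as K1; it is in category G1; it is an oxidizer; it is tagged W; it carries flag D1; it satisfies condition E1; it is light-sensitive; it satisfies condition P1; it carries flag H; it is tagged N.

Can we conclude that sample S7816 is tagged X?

Forward chaining from the given facts derives: satisfies condition E, meets criterion X1, satisfies condition K, is disposed as waste stream B, is tagged Y, reacts with water, is hazardous, carries flag P, requires a fume hood, is volatile, satisfies condition H1, carries flag A, is a base, has marker L, is inert, carries flag L1, has marker G, has attribute Y1, satisfies condition V, is neutralized first, is tagged S1, is in state Q, is classified as D, is a catalyst, is in category B.
The only rule concluding "it is tagged X" is R15, which needs "it has attribute U"; that is never established.

No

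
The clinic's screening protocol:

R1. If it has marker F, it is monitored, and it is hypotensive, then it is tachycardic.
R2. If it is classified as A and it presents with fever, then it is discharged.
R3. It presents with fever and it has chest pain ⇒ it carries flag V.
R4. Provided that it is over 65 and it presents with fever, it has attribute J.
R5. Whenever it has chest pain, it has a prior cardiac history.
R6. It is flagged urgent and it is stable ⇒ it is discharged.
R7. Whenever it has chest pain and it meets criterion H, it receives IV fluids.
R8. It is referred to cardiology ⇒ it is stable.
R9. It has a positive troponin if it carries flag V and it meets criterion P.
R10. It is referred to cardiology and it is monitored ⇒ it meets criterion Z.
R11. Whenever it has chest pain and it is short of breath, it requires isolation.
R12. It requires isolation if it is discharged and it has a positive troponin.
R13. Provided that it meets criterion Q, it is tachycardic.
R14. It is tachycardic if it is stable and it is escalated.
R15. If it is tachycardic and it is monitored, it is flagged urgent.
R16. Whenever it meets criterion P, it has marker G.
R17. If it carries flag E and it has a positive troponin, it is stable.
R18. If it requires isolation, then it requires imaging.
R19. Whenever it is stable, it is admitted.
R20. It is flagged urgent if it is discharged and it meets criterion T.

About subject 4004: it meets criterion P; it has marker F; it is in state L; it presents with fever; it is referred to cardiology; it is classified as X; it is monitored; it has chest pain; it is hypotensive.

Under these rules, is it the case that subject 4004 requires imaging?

By R1 (it has marker F, it is monitored, it is hypotensive): it is tachycardic.
By R3 (it presents with fever, it has chest pain): it carries flag V.
By R8 (it is referred to cardiology): it is stable.
By R9 (it carries flag V, it meets criterion P): it has a positive troponin.
By R15 (it is tachycardic, it is monitored): it is flagged urgent.
By R6 (it is flagged urgent, it is stable): it is discharged.
By R12 (it is discharged, it has a positive troponin): it requires isolation.
By R18 (it requires isolation): it requires imaging.

Yes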